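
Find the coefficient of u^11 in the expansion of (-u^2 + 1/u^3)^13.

286

General term: C(13,j)·(-u^2)^j·(1/u^3)^(13-j), with u-exponent 2j − 3(13−j) = 5j − 39.
Set 5j − 39 = 11: j = 10.
C(13,10) = 286; (-1)^10 = 1; 1^3 = 1.
Coefficient = 286 · 1 · 1 = 286.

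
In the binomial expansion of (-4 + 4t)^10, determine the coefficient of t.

The general term is C(10,j)·(-4)^j·(4t)^(10-j); the t^1 term has j = 9.
C(10,9) = 10.
Coefficient = C(10,9) · (-4)^9 · 4^1 = 10 · (-262144) · 4 = -10485760.

-10485760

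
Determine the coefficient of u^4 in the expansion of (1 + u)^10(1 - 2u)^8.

-30

Coefficient of u^4 = Σ_{j} C(10,j)·1^j·C(8,4-j)·(-2)^(4-j) for j from 0 to 4.
= 1120 + (-4480) + 5040 + (-1920) + 210 = -30.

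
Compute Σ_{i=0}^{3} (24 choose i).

2325

1 + 24 + 276 + 2024 = 2325.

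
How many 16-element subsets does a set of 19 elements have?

969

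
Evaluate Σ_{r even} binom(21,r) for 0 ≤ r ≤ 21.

1048576

Even-r terms of row 21 sum to 2^20 = 1048576.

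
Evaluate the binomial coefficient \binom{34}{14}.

C(34,14) = (34·33·32·31·30·29·28·27·26·25·24·23·22·21) / 14! = 121350057687226368000 / 87178291200 = 1391975640.

1391975640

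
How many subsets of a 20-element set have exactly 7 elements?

77520

Choose the 7 positions: C(20,7) = 77520.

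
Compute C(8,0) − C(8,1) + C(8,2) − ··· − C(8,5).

-21

The partial alternating sum Σ_{k=0}^{5} (−1)^k C(8,k) = (−1)^5 C(7,5) = -21.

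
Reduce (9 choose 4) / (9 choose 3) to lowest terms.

C(n,k+1)/C(n,k) = (n−k)/(k+1) = (9−3)/(3+1) = 6/4 = 3/2.

3/2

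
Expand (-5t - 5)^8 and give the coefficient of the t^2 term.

The general term is C(8,j)·(-5t)^j·(-5)^(8-j); the t^2 term has j = 2.
C(8,2) = 28.
Coefficient = C(8,2) · (-5)^2 · (-5)^6 = 28 · 25 · 15625 = 10937500.

10937500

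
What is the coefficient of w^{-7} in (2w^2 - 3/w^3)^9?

General term: C(9,j)·(2w^2)^j·(-3/w^3)^(9-j), with w-exponent 2j − 3(9−j) = 5j − 27.
Set 5j − 27 = -7: j = 4.
C(9,4) = 126; 2^4 = 16; (-3)^5 = -243.
Coefficient = 126 · 16 · (-243) = -489888.

-489888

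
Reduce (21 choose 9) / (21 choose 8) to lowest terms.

C(n,k+1)/C(n,k) = (n−k)/(k+1) = (21−8)/(8+1) = 13/9.

13/9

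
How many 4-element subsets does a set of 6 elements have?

15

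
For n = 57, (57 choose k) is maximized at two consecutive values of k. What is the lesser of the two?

For odd n = 57, C(57,k) peaks at k = (n−1)/2 and (n+1)/2; the lesser is 28.

28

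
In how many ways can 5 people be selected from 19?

This is C(19,5) = 11628.

11628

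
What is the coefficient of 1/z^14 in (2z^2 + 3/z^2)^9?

118098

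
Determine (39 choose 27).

C(39,27) = C(39,12) by symmetry.
C(39,12) = (39·38·37·36·35·34·33·32·31·30·29·28) / 12! = 1873278229119897600 / 479001600 = 3910797436.

3910797436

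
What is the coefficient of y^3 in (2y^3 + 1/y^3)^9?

General term: C(9,j)·(2y^3)^j·(1/y^3)^(9-j), with y-exponent 3j − 3(9−j) = 6j − 27.
Set 6j − 27 = 3: j = 5.
C(9,5) = 126; 2^5 = 32; 1^4 = 1.
Coefficient = 126 · 32 · 1 = 4032.

4032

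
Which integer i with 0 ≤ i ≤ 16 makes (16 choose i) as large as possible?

C(16,i) is maximized at i = 16/2 = 8.

8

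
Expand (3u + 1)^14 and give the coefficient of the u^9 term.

The general term is C(14,j)·(3u)^j·(1)^(14-j); the u^9 term has j = 9.
C(14,9) = 2002.
Coefficient = C(14,9) · 3^9 = 2002 · 19683 = 39405366.

39405366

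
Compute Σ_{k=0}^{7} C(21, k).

1 + 21 + 210 + 1330 + 5985 + 20349 + 54264 + 116280 = 198440.

198440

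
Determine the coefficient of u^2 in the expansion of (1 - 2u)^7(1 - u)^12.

318

Coefficient of u^2 = Σ_{j} C(7,j)·(-2)^j·C(12,2-j)·(-1)^(2-j) for j from 0 to 2.
= 66 + 168 + 84 = 318.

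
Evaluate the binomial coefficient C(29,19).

20030010

C(29,19) = C(29,10) by symmetry.
C(29,10) = (29·28·27·26·25·24·23·22·21·20) / 10! = 72684900288000 / 3628800 = 20030010.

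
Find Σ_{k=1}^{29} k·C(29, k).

7784628224

Since k·C(29,k) = 29·C(28,k−1), the sum is 29·2^28 = 29·268435456 = 7784628224.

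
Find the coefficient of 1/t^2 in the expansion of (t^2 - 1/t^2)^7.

General term: C(7,j)·(t^2)^j·(-1/t^2)^(7-j), with t-exponent 2j − 2(7−j) = 4j − 14.
Set 4j − 14 = -2: j = 3.
C(7,3) = 35; 1^3 = 1; (-1)^4 = 1.
Coefficient = 35 · 1 · 1 = 35.

35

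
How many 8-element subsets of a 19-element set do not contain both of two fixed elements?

63206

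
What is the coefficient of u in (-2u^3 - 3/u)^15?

-3868890480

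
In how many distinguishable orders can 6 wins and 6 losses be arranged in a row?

Choose positions for the wins: C(12,6) = 924.

924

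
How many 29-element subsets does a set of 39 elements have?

C(39,29) = C(39,10) by symmetry.
C(39,10) = (39·38·37·36·35·34·33·32·31·30) / 10! = 2306992893004800 / 3628800 = 635745396.

635745396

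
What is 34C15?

1855967520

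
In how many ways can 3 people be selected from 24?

2024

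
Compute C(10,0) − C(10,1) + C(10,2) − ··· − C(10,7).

-36

The partial alternating sum Σ_{k=0}^{7} (−1)^k C(10,k) = (−1)^7 C(9,7) = -36.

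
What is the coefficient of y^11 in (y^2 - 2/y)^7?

-14

General term: C(7,j)·(y^2)^j·(-2/y)^(7-j), with y-exponent 2j − 1(7−j) = 3j − 7.
Set 3j − 7 = 11: j = 6.
C(7,6) = 7; 1^6 = 1; (-2)^1 = -2.
Coefficient = 7 · 1 · (-2) = -14.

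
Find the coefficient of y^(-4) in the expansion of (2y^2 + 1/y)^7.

14

General term: C(7,j)·(2y^2)^j·(1/y)^(7-j), with y-exponent 2j − 1(7−j) = 3j − 7.
Set 3j − 7 = -4: j = 1.
C(7,1) = 7; 2^1 = 2; 1^6 = 1.
Coefficient = 7 · 2 · 1 = 14.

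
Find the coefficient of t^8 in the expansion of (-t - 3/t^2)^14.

819

General term: C(14,j)·(-t)^j·(-3/t^2)^(14-j), with t-exponent 1j − 2(14−j) = 3j − 28.
Set 3j − 28 = 8: j = 12.
C(14,12) = 91; (-1)^12 = 1; (-3)^2 = 9.
Coefficient = 91 · 1 · 9 = 819.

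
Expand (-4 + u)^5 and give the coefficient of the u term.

1280

The general term is C(5,j)·(-4)^j·(u)^(5-j); the u^1 term has j = 4.
C(5,4) = 5.
Coefficient = C(5,4) · (-4)^4 = 5 · 256 = 1280.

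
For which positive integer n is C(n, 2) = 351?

n(n−1)/2 = 351 ⇒ n(n−1) = 702. Since 27·26 = 702, n = 27.

27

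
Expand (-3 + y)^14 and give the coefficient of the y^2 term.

The general term is C(14,j)·(-3)^j·(y)^(14-j); the y^2 term has j = 12.
C(14,12) = 91.
Coefficient = C(14,12) · (-3)^12 = 91 · 531441 = 48361131.

48361131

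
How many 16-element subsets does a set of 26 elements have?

5311735

C(26,16) = C(26,10) by symmetry.
C(26,10) = (26·25·24·23·22·21·20·19·18·17) / 10! = 19275223968000 / 3628800 = 5311735.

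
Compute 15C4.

C(15,4) = (15·14·13·12) / 4! = 32760 / 24 = 1365.

1365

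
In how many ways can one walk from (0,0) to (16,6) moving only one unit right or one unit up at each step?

74613

Each path is a sequence of 22 steps with 16 rights: C(22,16) = 74613.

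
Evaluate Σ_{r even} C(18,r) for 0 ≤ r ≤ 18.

Even-r terms of row 18 sum to 2^17 = 131072.

131072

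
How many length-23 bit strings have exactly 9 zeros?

Choose the 9 positions: C(23,9) = 817190.

817190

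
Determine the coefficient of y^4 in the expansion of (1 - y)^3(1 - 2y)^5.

Coefficient of y^4 = Σ_{j} C(3,j)·(-1)^j·C(5,4-j)·(-2)^(4-j) for j from 0 to 3.
= 80 + 240 + 120 + 10 = 450.

450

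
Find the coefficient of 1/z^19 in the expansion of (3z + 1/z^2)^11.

33

General term: C(11,j)·(3z)^j·(1/z^2)^(11-j), with z-exponent 1j − 2(11−j) = 3j − 22.
Set 3j − 22 = -19: j = 1.
C(11,1) = 11; 3^1 = 3; 1^10 = 1.
Coefficient = 11 · 3 · 1 = 33.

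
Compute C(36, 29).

8347680

C(36,29) = C(36,7) by symmetry.
C(36,7) = (36·35·34·33·32·31·30) / 7! = 42072307200 / 5040 = 8347680.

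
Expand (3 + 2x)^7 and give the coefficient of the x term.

The general term is C(7,j)·(3)^j·(2x)^(7-j); the x^1 term has j = 6.
C(7,6) = 7.
Coefficient = C(7,6) · 3^6 · 2^1 = 7 · 729 · 2 = 10206.

10206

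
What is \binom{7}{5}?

21

C(7,5) = C(7,2) by symmetry.
C(7,2) = (7·6) / 2! = 42 / 2 = 21.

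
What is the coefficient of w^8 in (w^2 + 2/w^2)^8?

General term: C(8,j)·(w^2)^j·(2/w^2)^(8-j), with w-exponent 2j − 2(8−j) = 4j − 16.
Set 4j − 16 = 8: j = 6.
C(8,6) = 28; 1^6 = 1; 2^2 = 4.
Coefficient = 28 · 1 · 4 = 112.

112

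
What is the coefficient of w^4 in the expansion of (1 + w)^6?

15

The general term is C(6,j)·(1)^j·(w)^(6-j); the w^4 term has j = 2.
C(6,2) = 15.
Coefficient = C(6,2) = 15.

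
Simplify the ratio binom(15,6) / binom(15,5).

5/3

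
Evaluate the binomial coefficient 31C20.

C(31,20) = C(31,11) by symmetry.
C(31,11) = (31·30·29·28·27·26·25·24·23·22·21) / 11! = 3379847863392000 / 39916800 = 84672315.

84672315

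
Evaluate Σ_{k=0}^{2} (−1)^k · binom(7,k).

The partial alternating sum Σ_{k=0}^{2} (−1)^k C(7,k) = (−1)^2 C(6,2) = 15.

15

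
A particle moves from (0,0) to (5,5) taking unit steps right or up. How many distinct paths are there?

Each path is a sequence of 10 steps with 5 rights: C(10,5) = 252.

252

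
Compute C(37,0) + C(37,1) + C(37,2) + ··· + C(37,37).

The entries of row 37 sum to 2^37 = 137438953472.

137438953472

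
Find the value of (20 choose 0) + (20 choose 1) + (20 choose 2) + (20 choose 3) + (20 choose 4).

6196

1 + 20 + 190 + 1140 + 4845 = 6196.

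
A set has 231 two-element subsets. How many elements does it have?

22

n(n−1)/2 = 231 ⇒ n(n−1) = 462. Since 22·21 = 462, n = 22.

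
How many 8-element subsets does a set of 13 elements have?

C(13,8) = C(13,5) by symmetry.
C(13,5) = (13·12·11·10·9) / 5! = 154440 / 120 = 1287.

1287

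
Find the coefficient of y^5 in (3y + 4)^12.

3153199104

The general term is C(12,j)·(3y)^j·(4)^(12-j); the y^5 term has j = 5.
C(12,5) = 792.
Coefficient = C(12,5) · 3^5 · 4^7 = 792 · 243 · 16384 = 3153199104.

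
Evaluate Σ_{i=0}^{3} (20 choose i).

1 + 20 + 190 + 1140 = 1351.

1351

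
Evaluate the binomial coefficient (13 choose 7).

1716

C(13,7) = C(13,6) by symmetry.
C(13,6) = (13·12·11·10·9·8) / 6! = 1235520 / 720 = 1716.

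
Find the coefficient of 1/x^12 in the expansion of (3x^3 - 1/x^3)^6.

-18

General term: C(6,j)·(3x^3)^j·(-1/x^3)^(6-j), with x-exponent 3j − 3(6−j) = 6j − 18.
Set 6j − 18 = -12: j = 1.
C(6,1) = 6; 3^1 = 3; (-1)^5 = -1.
Coefficient = 6 · 3 · (-1) = -18.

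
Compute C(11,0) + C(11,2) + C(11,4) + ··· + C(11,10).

Even-r terms of row 11 sum to 2^10 = 1024.

1024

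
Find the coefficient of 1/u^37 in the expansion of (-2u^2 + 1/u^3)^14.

-28

General term: C(14,j)·(-2u^2)^j·(1/u^3)^(14-j), with u-exponent 2j − 3(14−j) = 5j − 42.
Set 5j − 42 = -37: j = 1.
C(14,1) = 14; (-2)^1 = -2; 1^13 = 1.
Coefficient = 14 · (-2) · 1 = -28.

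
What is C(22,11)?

C(22,11) = (22·21·20·19·18·17·16·15·14·13·12) / 11! = 28158588057600 / 39916800 = 705432.

705432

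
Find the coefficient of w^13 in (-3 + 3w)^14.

-66961566

The general term is C(14,j)·(-3)^j·(3w)^(14-j); the w^13 term has j = 1.
C(14,1) = 14.
Coefficient = C(14,1) · (-3)^1 · 3^13 = 14 · (-3) · 1594323 = -66961566.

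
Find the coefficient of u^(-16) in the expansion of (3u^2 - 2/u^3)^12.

10264320

General term: C(12,j)·(3u^2)^j·(-2/u^3)^(12-j), with u-exponent 2j − 3(12−j) = 5j − 36.
Set 5j − 36 = -16: j = 4.
C(12,4) = 495; 3^4 = 81; (-2)^8 = 256.
Coefficient = 495 · 81 · 256 = 10264320.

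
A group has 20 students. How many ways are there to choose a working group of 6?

This is C(20,6) = 38760.

38760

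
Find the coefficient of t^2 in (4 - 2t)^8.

The general term is C(8,j)·(4)^j·(-2t)^(8-j); the t^2 term has j = 6.
C(8,6) = 28.
Coefficient = C(8,6) · 4^6 · (-2)^2 = 28 · 4096 · 4 = 458752.

458752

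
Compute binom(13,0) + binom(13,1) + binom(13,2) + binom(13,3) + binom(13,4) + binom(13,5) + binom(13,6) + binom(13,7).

1 + 13 + 78 + 286 + 715 + 1287 + 1716 + 1716 = 5812.

5812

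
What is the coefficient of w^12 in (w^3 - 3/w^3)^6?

General term: C(6,j)·(w^3)^j·(-3/w^3)^(6-j), with w-exponent 3j − 3(6−j) = 6j − 18.
Set 6j − 18 = 12: j = 5.
C(6,5) = 6; 1^5 = 1; (-3)^1 = -3.
Coefficient = 6 · 1 · (-3) = -18.

-18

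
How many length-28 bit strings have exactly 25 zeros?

3276

Choose the 25 positions: C(28,25) = 3276.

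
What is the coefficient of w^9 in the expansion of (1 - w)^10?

The general term is C(10,j)·(1)^j·(-w)^(10-j); the w^9 term has j = 1.
C(10,1) = 10.
Coefficient = C(10,1) · (-1)^9 = 10 · (-1) = -10.

-10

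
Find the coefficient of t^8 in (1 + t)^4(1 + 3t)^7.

Coefficient of t^8 = Σ_{j} C(4,j)·1^j·C(7,8-j)·3^(8-j) for j from 1 to 4.
= 8748 + 30618 + 20412 + 2835 = 62613.

62613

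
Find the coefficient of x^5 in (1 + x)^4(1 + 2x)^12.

Coefficient of x^5 = Σ_{j} C(4,j)·1^j·C(12,5-j)·2^(5-j) for j from 0 to 4.
= 25344 + 31680 + 10560 + 1056 + 24 = 68664.

68664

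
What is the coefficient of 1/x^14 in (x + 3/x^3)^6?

1458

General term: C(6,j)·(x)^j·(3/x^3)^(6-j), with x-exponent 1j − 3(6−j) = 4j − 18.
Set 4j − 18 = -14: j = 1.
C(6,1) = 6; 1^1 = 1; 3^5 = 243.
Coefficient = 6 · 1 · 243 = 1458.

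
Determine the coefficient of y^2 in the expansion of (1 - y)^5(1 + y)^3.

Coefficient of y^2 = Σ_{j} C(5,j)·(-1)^j·C(3,2-j)·1^(2-j) for j from 0 to 2.
= 3 + (-15) + 10 = -2.

-2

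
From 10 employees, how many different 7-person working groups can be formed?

This is C(10,7) = 120.

120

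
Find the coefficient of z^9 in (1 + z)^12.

The general term is C(12,j)·(1)^j·(z)^(12-j); the z^9 term has j = 3.
C(12,3) = 220.
Coefficient = C(12,3) = 220.

220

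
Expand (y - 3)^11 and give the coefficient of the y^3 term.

1082565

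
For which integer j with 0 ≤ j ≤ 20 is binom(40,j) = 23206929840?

C(40,j) increases on 0 ≤ j ≤ 20. C(40,13) = 12033222880 and C(40,14) = 23206929840, so j = 14.

14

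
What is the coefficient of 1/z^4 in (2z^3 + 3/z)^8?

34992

General term: C(8,j)·(2z^3)^j·(3/z)^(8-j), with z-exponent 3j − 1(8−j) = 4j − 8.
Set 4j − 8 = -4: j = 1.
C(8,1) = 8; 2^1 = 2; 3^7 = 2187.
Coefficient = 8 · 2 · 2187 = 34992.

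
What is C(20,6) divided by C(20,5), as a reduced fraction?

C(n,k+1)/C(n,k) = (n−k)/(k+1) = (20−5)/(5+1) = 15/6 = 5/2.

5/2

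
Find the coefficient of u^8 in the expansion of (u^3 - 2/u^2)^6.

60

General term: C(6,j)·(u^3)^j·(-2/u^2)^(6-j), with u-exponent 3j − 2(6−j) = 5j − 12.
Set 5j − 12 = 8: j = 4.
C(6,4) = 15; 1^4 = 1; (-2)^2 = 4.
Coefficient = 15 · 1 · 4 = 60.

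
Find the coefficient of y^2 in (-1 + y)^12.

The general term is C(12,j)·(-1)^j·(y)^(12-j); the y^2 term has j = 10.
C(12,10) = 66.
Coefficient = C(12,10) = 66.

66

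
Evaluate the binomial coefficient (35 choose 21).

2319959400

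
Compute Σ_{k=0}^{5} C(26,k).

83682

1 + 26 + 325 + 2600 + 14950 + 65780 = 83682.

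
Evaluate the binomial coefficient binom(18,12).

18564

C(18,12) = C(18,6) by symmetry.
C(18,6) = (18·17·16·15·14·13) / 6! = 13366080 / 720 = 18564.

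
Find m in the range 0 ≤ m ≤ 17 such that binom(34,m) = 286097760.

C(34,m) increases on 0 ≤ m ≤ 17. C(34,10) = 131128140 and C(34,11) = 286097760, so m = 11.

11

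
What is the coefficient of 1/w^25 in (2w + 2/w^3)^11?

General term: C(11,j)·(2w)^j·(2/w^3)^(11-j), with w-exponent 1j − 3(11−j) = 4j − 33.
Set 4j − 33 = -25: j = 2.
C(11,2) = 55; 2^2 = 4; 2^9 = 512.
Coefficient = 55 · 4 · 512 = 112640.

112640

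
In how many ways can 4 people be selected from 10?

210

This is C(10,4) = 210.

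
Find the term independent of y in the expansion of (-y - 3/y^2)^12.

40095

General term: C(12,j)·(-y)^j·(-3/y^2)^(12-j), with y-exponent 1j − 2(12−j) = 3j − 24.
Set 3j − 24 = 0: j = 8.
C(12,8) = 495; (-1)^8 = 1; (-3)^4 = 81.
Coefficient = 495 · 1 · 81 = 40095.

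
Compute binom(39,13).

8122425444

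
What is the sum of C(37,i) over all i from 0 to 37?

137438953472

The entries of row 37 sum to 2^37 = 137438953472.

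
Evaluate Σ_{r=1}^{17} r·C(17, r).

1114112

Differentiating (1+x)^17 and setting x=1: Σ r·C(17,r) = 17·2^16 = 1114112.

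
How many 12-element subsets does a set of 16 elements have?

1820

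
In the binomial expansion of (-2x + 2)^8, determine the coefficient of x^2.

7168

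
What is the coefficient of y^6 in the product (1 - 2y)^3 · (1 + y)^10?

258

Coefficient of y^6 = Σ_{j} C(3,j)·(-2)^j·C(10,6-j)·1^(6-j) for j from 0 to 3.
= 210 + (-1512) + 2520 + (-960) = 258.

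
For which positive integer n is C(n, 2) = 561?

34

n(n−1)/2 = 561 ⇒ n(n−1) = 1122. Since 34·33 = 1122, n = 34.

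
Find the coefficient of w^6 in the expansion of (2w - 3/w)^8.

-3072

General term: C(8,j)·(2w)^j·(-3/w)^(8-j), with w-exponent 1j − 1(8−j) = 2j − 8.
Set 2j − 8 = 6: j = 7.
C(8,7) = 8; 2^7 = 128; (-3)^1 = -3.
Coefficient = 8 · 128 · (-3) = -3072.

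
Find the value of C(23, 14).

817190

C(23,14) = C(23,9) by symmetry.
C(23,9) = (23·22·21·20·19·18·17·16·15) / 9! = 296541907200 / 362880 = 817190.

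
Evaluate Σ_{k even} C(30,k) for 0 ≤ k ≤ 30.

536870912

Even-k terms of row 30 sum to 2^29 = 536870912.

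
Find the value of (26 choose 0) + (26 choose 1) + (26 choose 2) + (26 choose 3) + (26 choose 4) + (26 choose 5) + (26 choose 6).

1 + 26 + 325 + 2600 + 14950 + 65780 + 230230 = 313912.

313912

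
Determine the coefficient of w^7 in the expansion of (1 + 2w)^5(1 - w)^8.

Coefficient of w^7 = Σ_{j} C(5,j)·2^j·C(8,7-j)·(-1)^(7-j) for j from 0 to 5.
= (-8) + 280 + (-2240) + 5600 + (-4480) + 896 = 48.

48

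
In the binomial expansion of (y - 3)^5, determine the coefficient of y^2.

-270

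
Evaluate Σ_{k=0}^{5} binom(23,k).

1 + 23 + 253 + 1771 + 8855 + 33649 = 44552.

44552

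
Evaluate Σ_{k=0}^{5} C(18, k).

12616

1 + 18 + 153 + 816 + 3060 + 8568 = 12616.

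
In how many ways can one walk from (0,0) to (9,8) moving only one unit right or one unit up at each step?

Each path is a sequence of 17 steps with 9 rights: C(17,9) = 24310.

24310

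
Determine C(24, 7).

346104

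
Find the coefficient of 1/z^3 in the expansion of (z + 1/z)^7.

21

General term: C(7,j)·(z)^j·(1/z)^(7-j), with z-exponent 1j − 1(7−j) = 2j − 7.
Set 2j − 7 = -3: j = 2.
C(7,2) = 21; 1^2 = 1; 1^5 = 1.
Coefficient = 21 · 1 · 1 = 21.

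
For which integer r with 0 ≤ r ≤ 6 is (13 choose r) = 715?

C(13,r) increases on 0 ≤ r ≤ 6. C(13,3) = 286 and C(13,4) = 715, so r = 4.

4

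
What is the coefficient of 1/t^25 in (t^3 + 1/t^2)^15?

15

General term: C(15,j)·(t^3)^j·(1/t^2)^(15-j), with t-exponent 3j − 2(15−j) = 5j − 30.
Set 5j − 30 = -25: j = 1.
C(15,1) = 15; 1^1 = 1; 1^14 = 1.
Coefficient = 15 · 1 · 1 = 15.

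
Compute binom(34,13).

927983760

C(34,13) = (34·33·32·31·30·29·28·27·26·25·24·23·22) / 13! = 5778574175582208000 / 6227020800 = 927983760.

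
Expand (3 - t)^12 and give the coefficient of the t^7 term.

The general term is C(12,j)·(3)^j·(-t)^(12-j); the t^7 term has j = 5.
C(12,5) = 792.
Coefficient = C(12,5) · 3^5 · (-1)^7 = 792 · 243 · (-1) = -192456.

-192456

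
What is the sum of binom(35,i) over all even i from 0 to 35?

Even-i terms of row 35 sum to 2^34 = 17179869184.

17179869184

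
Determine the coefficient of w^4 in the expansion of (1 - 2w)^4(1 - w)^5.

Coefficient of w^4 = Σ_{j} C(4,j)·(-2)^j·C(5,4-j)·(-1)^(4-j) for j from 0 to 4.
= 5 + 80 + 240 + 160 + 16 = 501.

501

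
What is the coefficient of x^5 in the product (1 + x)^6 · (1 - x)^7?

Coefficient of x^5 = Σ_{j} C(6,j)·1^j·C(7,5-j)·(-1)^(5-j) for j from 0 to 5.
= (-21) + 210 + (-525) + 420 + (-105) + 6 = -15.

-15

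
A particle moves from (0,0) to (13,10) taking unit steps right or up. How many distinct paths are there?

1144066

Each path is a sequence of 23 steps with 13 rights: C(23,13) = 1144066.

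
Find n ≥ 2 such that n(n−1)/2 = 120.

16

n(n−1)/2 = 120 ⇒ n(n−1) = 240. Since 16·15 = 240, n = 16.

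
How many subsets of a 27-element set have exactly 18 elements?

Choose the 18 positions: C(27,18) = 4686825.

4686825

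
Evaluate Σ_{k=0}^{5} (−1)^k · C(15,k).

-2002

The partial alternating sum Σ_{k=0}^{5} (−1)^k C(15,k) = (−1)^5 C(14,5) = -2002.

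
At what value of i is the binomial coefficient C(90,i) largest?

C(90,i) is maximized at i = 90/2 = 45.

45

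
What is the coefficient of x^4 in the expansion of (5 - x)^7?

The general term is C(7,j)·(5)^j·(-x)^(7-j); the x^4 term has j = 3.
C(7,3) = 35.
Coefficient = C(7,3) · 5^3 = 35 · 125 = 4375.

4375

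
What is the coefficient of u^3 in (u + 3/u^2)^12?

5940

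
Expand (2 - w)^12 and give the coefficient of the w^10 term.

264

The general term is C(12,j)·(2)^j·(-w)^(12-j); the w^10 term has j = 2.
C(12,2) = 66.
Coefficient = C(12,2) · 2^2 = 66 · 4 = 264.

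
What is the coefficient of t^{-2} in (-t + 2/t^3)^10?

General term: C(10,j)·(-t)^j·(2/t^3)^(10-j), with t-exponent 1j − 3(10−j) = 4j − 30.
Set 4j − 30 = -2: j = 7.
C(10,7) = 120; (-1)^7 = -1; 2^3 = 8.
Coefficient = 120 · (-1) · 8 = -960.

-960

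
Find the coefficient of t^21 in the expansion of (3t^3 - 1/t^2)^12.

General term: C(12,j)·(3t^3)^j·(-1/t^2)^(12-j), with t-exponent 3j − 2(12−j) = 5j − 24.
Set 5j − 24 = 21: j = 9.
C(12,9) = 220; 3^9 = 19683; (-1)^3 = -1.
Coefficient = 220 · 19683 · (-1) = -4330260.

-4330260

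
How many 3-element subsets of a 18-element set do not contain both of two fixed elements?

All 3-subsets: C(18,3) = 816. Those containing both fixed elements: C(16,1) = 16.
816 − 16 = 800.

800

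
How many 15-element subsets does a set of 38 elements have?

15471286560

C(38,15) = (38·37·36·35·34·33·32·31·30·29·28·27·26·25·24) / 15! = 20231404874494894080000 / 1307674368000 = 15471286560.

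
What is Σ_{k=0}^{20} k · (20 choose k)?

10485760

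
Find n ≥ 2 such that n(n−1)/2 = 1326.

n(n−1)/2 = 1326 ⇒ n(n−1) = 2652. Since 52·51 = 2652, n = 52.

52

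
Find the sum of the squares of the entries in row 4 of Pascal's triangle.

70

By Vandermonde's identity, Σ C(4,k)² = C(8,4) = 70.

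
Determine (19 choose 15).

3876

C(19,15) = C(19,4) by symmetry.
C(19,4) = (19·18·17·16) / 4! = 93024 / 24 = 3876.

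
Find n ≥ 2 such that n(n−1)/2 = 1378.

53

n(n−1)/2 = 1378 ⇒ n(n−1) = 2756. Since 53·52 = 2756, n = 53.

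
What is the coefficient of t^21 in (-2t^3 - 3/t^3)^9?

-6912

General term: C(9,j)·(-2t^3)^j·(-3/t^3)^(9-j), with t-exponent 3j − 3(9−j) = 6j − 27.
Set 6j − 27 = 21: j = 8.
C(9,8) = 9; (-2)^8 = 256; (-3)^1 = -3.
Coefficient = 9 · 256 · (-3) = -6912.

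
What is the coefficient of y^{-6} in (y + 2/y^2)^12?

59136

General term: C(12,j)·(y)^j·(2/y^2)^(12-j), with y-exponent 1j − 2(12−j) = 3j − 24.
Set 3j − 24 = -6: j = 6.
C(12,6) = 924; 1^6 = 1; 2^6 = 64.
Coefficient = 924 · 1 · 64 = 59136.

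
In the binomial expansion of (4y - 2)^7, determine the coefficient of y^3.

The general term is C(7,j)·(4y)^j·(-2)^(7-j); the y^3 term has j = 3.
C(7,3) = 35.
Coefficient = C(7,3) · 4^3 · (-2)^4 = 35 · 64 · 16 = 35840.

35840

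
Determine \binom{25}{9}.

2042975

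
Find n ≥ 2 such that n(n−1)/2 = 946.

n(n−1)/2 = 946 ⇒ n(n−1) = 1892. Since 44·43 = 1892, n = 44.

44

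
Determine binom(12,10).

66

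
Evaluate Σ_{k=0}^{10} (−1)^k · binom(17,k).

8008

The partial alternating sum Σ_{k=0}^{10} (−1)^k C(17,k) = (−1)^10 C(16,10) = 8008.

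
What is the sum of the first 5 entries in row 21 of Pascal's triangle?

1 + 21 + 210 + 1330 + 5985 = 7547.

7547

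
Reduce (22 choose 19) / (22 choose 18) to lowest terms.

4/19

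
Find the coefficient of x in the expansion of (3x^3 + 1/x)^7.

General term: C(7,j)·(3x^3)^j·(1/x)^(7-j), with x-exponent 3j − 1(7−j) = 4j − 7.
Set 4j − 7 = 1: j = 2.
C(7,2) = 21; 3^2 = 9; 1^5 = 1.
Coefficient = 21 · 9 · 1 = 189.

189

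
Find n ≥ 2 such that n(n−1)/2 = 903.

43

n(n−1)/2 = 903 ⇒ n(n−1) = 1806. Since 43·42 = 1806, n = 43.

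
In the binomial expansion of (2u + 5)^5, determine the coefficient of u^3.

The general term is C(5,j)·(2u)^j·(5)^(5-j); the u^3 term has j = 3.
C(5,3) = 10.
Coefficient = C(5,3) · 2^3 · 5^2 = 10 · 8 · 25 = 2000.

2000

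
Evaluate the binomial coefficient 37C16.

C(37,16) = (37·36·35·34·33·32·31·30·29·28·27·26·25·24·23·22) / 16! = 269397128065642536960000 / 20922789888000 = 12875774670.

12875774670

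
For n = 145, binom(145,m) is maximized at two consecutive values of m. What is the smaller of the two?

72

For odd n = 145, C(145,m) peaks at m = (n−1)/2 and (n+1)/2; the smaller is 72.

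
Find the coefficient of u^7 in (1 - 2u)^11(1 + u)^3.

7392

Coefficient of u^7 = Σ_{j} C(11,j)·(-2)^j·C(3,7-j)·1^(7-j) for j from 4 to 7.
= 5280 + (-44352) + 88704 + (-42240) = 7392.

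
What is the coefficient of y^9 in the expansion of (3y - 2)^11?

4330260

The general term is C(11,j)·(3y)^j·(-2)^(11-j); the y^9 term has j = 9.
C(11,9) = 55.
Coefficient = C(11,9) · 3^9 · (-2)^2 = 55 · 19683 · 4 = 4330260.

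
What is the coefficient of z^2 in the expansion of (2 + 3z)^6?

2160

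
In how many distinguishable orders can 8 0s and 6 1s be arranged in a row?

Choose positions for the 0s: C(14,8) = 3003.

3003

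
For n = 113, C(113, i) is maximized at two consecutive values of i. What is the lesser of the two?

For odd n = 113, C(113,i) peaks at i = (n−1)/2 and (n+1)/2; the lesser is 56.

56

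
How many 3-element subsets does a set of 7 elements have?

C(7,3) = (7·6·5) / 3! = 210 / 6 = 35.

35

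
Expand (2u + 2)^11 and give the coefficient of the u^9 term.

112640

The general term is C(11,j)·(2u)^j·(2)^(11-j); the u^9 term has j = 9.
C(11,9) = 55.
Coefficient = C(11,9) · 2^9 · 2^2 = 55 · 512 · 4 = 112640.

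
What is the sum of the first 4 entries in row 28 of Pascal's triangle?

1 + 28 + 378 + 3276 = 3683.

3683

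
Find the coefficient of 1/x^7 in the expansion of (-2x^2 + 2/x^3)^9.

64512

General term: C(9,j)·(-2x^2)^j·(2/x^3)^(9-j), with x-exponent 2j − 3(9−j) = 5j − 27.
Set 5j − 27 = -7: j = 4.
C(9,4) = 126; (-2)^4 = 16; 2^5 = 32.
Coefficient = 126 · 16 · 32 = 64512.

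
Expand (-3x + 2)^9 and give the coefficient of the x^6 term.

489888

The general term is C(9,j)·(-3x)^j·(2)^(9-j); the x^6 term has j = 6.
C(9,6) = 84.
Coefficient = C(9,6) · (-3)^6 · 2^3 = 84 · 729 · 8 = 489888.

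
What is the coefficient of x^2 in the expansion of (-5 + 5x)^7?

The general term is C(7,j)·(-5)^j·(5x)^(7-j); the x^2 term has j = 5.
C(7,5) = 21.
Coefficient = C(7,5) · (-5)^5 · 5^2 = 21 · (-3125) · 25 = -1640625.

-1640625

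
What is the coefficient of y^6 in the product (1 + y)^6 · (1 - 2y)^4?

-87

Coefficient of y^6 = Σ_{j} C(6,j)·1^j·C(4,6-j)·(-2)^(6-j) for j from 2 to 6.
= 240 + (-640) + 360 + (-48) + 1 = -87.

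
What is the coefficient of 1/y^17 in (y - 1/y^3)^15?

6435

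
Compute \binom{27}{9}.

4686825

C(27,9) = (27·26·25·24·23·22·21·20·19) / 9! = 1700755056000 / 362880 = 4686825.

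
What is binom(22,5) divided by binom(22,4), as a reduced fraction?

C(n,k+1)/C(n,k) = (n−k)/(k+1) = (22−4)/(4+1) = 18/5.

18/5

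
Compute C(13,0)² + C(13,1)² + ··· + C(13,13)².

By Vandermonde's identity, Σ C(13,k)² = C(26,13) = 10400600.

10400600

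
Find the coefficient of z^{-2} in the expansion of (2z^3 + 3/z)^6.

General term: C(6,j)·(2z^3)^j·(3/z)^(6-j), with z-exponent 3j − 1(6−j) = 4j − 6.
Set 4j − 6 = -2: j = 1.
C(6,1) = 6; 2^1 = 2; 3^5 = 243.
Coefficient = 6 · 2 · 243 = 2916.

2916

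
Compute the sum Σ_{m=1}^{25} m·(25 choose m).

419430400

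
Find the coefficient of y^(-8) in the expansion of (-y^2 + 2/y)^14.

General term: C(14,j)·(-y^2)^j·(2/y)^(14-j), with y-exponent 2j − 1(14−j) = 3j − 14.
Set 3j − 14 = -8: j = 2.
C(14,2) = 91; (-1)^2 = 1; 2^12 = 4096.
Coefficient = 91 · 1 · 4096 = 372736.

372736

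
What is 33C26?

C(33,26) = C(33,7) by symmetry.
C(33,7) = (33·32·31·30·29·28·27) / 7! = 21531121920 / 5040 = 4272048.

4272048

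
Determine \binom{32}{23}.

28048800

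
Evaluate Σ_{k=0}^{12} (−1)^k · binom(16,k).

455

The partial alternating sum Σ_{k=0}^{12} (−1)^k C(16,k) = (−1)^12 C(15,12) = 455.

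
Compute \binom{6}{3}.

20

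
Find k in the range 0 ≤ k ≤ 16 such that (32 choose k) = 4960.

C(32,k) increases on 0 ≤ k ≤ 16. C(32,2) = 496 and C(32,3) = 4960, so k = 3.

3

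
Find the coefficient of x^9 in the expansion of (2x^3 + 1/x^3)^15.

2562560

General term: C(15,j)·(2x^3)^j·(1/x^3)^(15-j), with x-exponent 3j − 3(15−j) = 6j − 45.
Set 6j − 45 = 9: j = 9.
C(15,9) = 5005; 2^9 = 512; 1^6 = 1.
Coefficient = 5005 · 512 · 1 = 2562560.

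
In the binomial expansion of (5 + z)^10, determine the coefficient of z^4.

3281250

The general term is C(10,j)·(5)^j·(z)^(10-j); the z^4 term has j = 6.
C(10,6) = 210.
Coefficient = C(10,6) · 5^6 = 210 · 15625 = 3281250.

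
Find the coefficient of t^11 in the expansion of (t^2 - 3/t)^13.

General term: C(13,j)·(t^2)^j·(-3/t)^(13-j), with t-exponent 2j − 1(13−j) = 3j − 13.
Set 3j − 13 = 11: j = 8.
C(13,8) = 1287; 1^8 = 1; (-3)^5 = -243.
Coefficient = 1287 · 1 · (-243) = -312741.

-312741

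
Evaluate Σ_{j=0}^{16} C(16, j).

Setting x = 1 in (1+x)^16 gives Σ C(16,j) = 2^16 = 65536.

65536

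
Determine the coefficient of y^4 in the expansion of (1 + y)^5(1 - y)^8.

Coefficient of y^4 = Σ_{j} C(5,j)·1^j·C(8,4-j)·(-1)^(4-j) for j from 0 to 4.
= 70 + (-280) + 280 + (-80) + 5 = -5.

-5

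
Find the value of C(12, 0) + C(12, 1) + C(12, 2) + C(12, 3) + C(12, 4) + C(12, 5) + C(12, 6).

2510

1 + 12 + 66 + 220 + 495 + 792 + 924 = 2510.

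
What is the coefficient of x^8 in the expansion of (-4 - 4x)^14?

806111674368

The general term is C(14,j)·(-4)^j·(-4x)^(14-j); the x^8 term has j = 6.
C(14,6) = 3003.
Coefficient = C(14,6) · (-4)^6 · (-4)^8 = 3003 · 4096 · 65536 = 806111674368.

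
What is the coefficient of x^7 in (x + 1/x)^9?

General term: C(9,j)·(x)^j·(1/x)^(9-j), with x-exponent 1j − 1(9−j) = 2j − 9.
Set 2j − 9 = 7: j = 8.
C(9,8) = 9; 1^8 = 1; 1^1 = 1.
Coefficient = 9 · 1 · 1 = 9.

9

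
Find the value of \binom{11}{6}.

462

C(11,6) = C(11,5) by symmetry.
C(11,5) = (11·10·9·8·7) / 5! = 55440 / 120 = 462.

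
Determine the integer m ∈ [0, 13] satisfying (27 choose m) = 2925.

C(27,m) increases on 0 ≤ m ≤ 13. C(27,2) = 351 and C(27,3) = 2925, so m = 3.

3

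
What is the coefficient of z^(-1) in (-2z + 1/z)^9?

General term: C(9,j)·(-2z)^j·(1/z)^(9-j), with z-exponent 1j − 1(9−j) = 2j − 9.
Set 2j − 9 = -1: j = 4.
C(9,4) = 126; (-2)^4 = 16; 1^5 = 1.
Coefficient = 126 · 16 · 1 = 2016.

2016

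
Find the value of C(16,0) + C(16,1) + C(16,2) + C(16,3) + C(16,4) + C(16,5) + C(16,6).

14893

1 + 16 + 120 + 560 + 1820 + 4368 + 8008 = 14893.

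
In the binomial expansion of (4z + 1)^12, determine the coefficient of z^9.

The general term is C(12,j)·(4z)^j·(1)^(12-j); the z^9 term has j = 9.
C(12,9) = 220.
Coefficient = C(12,9) · 4^9 = 220 · 262144 = 57671680.

57671680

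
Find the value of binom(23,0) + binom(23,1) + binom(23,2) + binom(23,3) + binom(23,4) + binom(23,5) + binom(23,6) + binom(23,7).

390656

1 + 23 + 253 + 1771 + 8855 + 33649 + 100947 + 245157 = 390656.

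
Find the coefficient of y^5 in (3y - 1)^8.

-13608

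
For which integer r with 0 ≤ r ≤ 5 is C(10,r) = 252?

C(10,r) increases on 0 ≤ r ≤ 5. C(10,4) = 210 and C(10,5) = 252, so r = 5.

5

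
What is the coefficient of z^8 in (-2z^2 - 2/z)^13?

-14057472

General term: C(13,j)·(-2z^2)^j·(-2/z)^(13-j), with z-exponent 2j − 1(13−j) = 3j − 13.
Set 3j − 13 = 8: j = 7.
C(13,7) = 1716; (-2)^7 = -128; (-2)^6 = 64.
Coefficient = 1716 · (-128) · 64 = -14057472.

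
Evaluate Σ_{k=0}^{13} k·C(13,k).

Since k·C(13,k) = 13·C(12,k−1), the sum is 13·2^12 = 13·4096 = 53248.

53248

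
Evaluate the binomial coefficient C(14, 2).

91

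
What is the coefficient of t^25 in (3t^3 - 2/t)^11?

4330260

General term: C(11,j)·(3t^3)^j·(-2/t)^(11-j), with t-exponent 3j − 1(11−j) = 4j − 11.
Set 4j − 11 = 25: j = 9.
C(11,9) = 55; 3^9 = 19683; (-2)^2 = 4.
Coefficient = 55 · 19683 · 4 = 4330260.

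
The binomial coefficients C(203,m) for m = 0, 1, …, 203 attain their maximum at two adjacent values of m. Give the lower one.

For odd n = 203, C(203,m) peaks at m = (n−1)/2 and (n+1)/2; the lower is 101.

101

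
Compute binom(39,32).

C(39,32) = C(39,7) by symmetry.
C(39,7) = (39·38·37·36·35·34·33) / 7! = 77519922480 / 5040 = 15380937.

15380937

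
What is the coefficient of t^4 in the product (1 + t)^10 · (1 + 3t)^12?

130755

Coefficient of t^4 = Σ_{j} C(10,j)·1^j·C(12,4-j)·3^(4-j) for j from 0 to 4.
= 40095 + 59400 + 26730 + 4320 + 210 = 130755.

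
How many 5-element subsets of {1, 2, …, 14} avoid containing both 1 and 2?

All 5-subsets: C(14,5) = 2002. Those containing both fixed elements: C(12,3) = 220.
2002 − 220 = 1782.

1782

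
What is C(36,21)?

C(36,21) = C(36,15) by symmetry.
C(36,15) = (36·35·34·33·32·31·30·29·28·27·26·25·24·23·22) / 15! = 7281003461233582080000 / 1307674368000 = 5567902560.

5567902560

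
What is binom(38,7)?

C(38,7) = (38·37·36·35·34·33·32) / 7! = 63606090240 / 5040 = 12620256.

12620256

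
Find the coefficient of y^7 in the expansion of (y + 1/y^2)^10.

10

General term: C(10,j)·(y)^j·(1/y^2)^(10-j), with y-exponent 1j − 2(10−j) = 3j − 20.
Set 3j − 20 = 7: j = 9.
C(10,9) = 10; 1^9 = 1; 1^1 = 1.
Coefficient = 10 · 1 · 1 = 10.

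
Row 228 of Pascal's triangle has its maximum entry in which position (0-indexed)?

C(228,m) is maximized at m = 228/2 = 114.

114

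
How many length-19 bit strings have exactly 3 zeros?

Choose the 3 positions: C(19,3) = 969.

969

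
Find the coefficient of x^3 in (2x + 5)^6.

The general term is C(6,j)·(2x)^j·(5)^(6-j); the x^3 term has j = 3.
C(6,3) = 20.
Coefficient = C(6,3) · 2^3 · 5^3 = 20 · 8 · 125 = 20000.

20000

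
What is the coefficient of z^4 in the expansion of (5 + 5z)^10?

The general term is C(10,j)·(5)^j·(5z)^(10-j); the z^4 term has j = 6.
C(10,6) = 210.
Coefficient = C(10,6) · 5^6 · 5^4 = 210 · 15625 · 625 = 2050781250.

2050781250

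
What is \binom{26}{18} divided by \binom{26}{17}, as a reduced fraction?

1/2

C(n,k+1)/C(n,k) = (n−k)/(k+1) = (26−17)/(17+1) = 9/18 = 1/2.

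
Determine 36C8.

C(36,8) = (36·35·34·33·32·31·30·29) / 8! = 1220096908800 / 40320 = 30260340.

30260340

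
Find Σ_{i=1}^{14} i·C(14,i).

Since i·C(14,i) = 14·C(13,i−1), the sum is 14·2^13 = 14·8192 = 114688.

114688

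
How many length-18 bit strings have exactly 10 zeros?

43758

Choose the 10 positions: C(18,10) = 43758.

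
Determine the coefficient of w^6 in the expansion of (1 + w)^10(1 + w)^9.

27132

(1 + w)^10(1 + w)^9 = (1 + w)^19, so the coefficient of w^6 is C(19,6)·1^6 = 27132·1 = 27132.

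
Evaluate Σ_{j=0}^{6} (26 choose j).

1 + 26 + 325 + 2600 + 14950 + 65780 + 230230 = 313912.

313912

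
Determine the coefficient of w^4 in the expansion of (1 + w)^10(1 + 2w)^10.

Coefficient of w^4 = Σ_{j} C(10,j)·1^j·C(10,4-j)·2^(4-j) for j from 0 to 4.
= 3360 + 9600 + 8100 + 2400 + 210 = 23670.

23670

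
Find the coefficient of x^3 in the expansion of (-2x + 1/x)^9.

5376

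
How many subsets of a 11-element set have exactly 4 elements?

330

Choose the 4 positions: C(11,4) = 330.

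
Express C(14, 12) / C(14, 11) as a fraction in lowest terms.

1/4

C(n,k+1)/C(n,k) = (n−k)/(k+1) = (14−11)/(11+1) = 3/12 = 1/4.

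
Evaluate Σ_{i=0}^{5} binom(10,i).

1 + 10 + 45 + 120 + 210 + 252 = 638.

638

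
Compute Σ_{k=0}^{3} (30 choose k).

4526

1 + 30 + 435 + 4060 = 4526.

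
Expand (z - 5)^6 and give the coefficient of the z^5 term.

-30

The general term is C(6,j)·(z)^j·(-5)^(6-j); the z^5 term has j = 5.
C(6,5) = 6.
Coefficient = C(6,5) · (-5)^1 = 6 · (-5) = -30.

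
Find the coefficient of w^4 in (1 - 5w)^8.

The general term is C(8,j)·(1)^j·(-5w)^(8-j); the w^4 term has j = 4.
C(8,4) = 70.
Coefficient = C(8,4) · (-5)^4 = 70 · 625 = 43750.

43750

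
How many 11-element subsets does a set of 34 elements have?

C(34,11) = (34·33·32·31·30·29·28·27·26·25·24) / 11! = 11420107066368000 / 39916800 = 286097760.

286097760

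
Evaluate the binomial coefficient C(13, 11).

78

C(13,11) = C(13,2) by symmetry.
C(13,2) = (13·12) / 2! = 156 / 2 = 78.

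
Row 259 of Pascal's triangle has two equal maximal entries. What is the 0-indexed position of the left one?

For odd n = 259, C(259,j) peaks at j = (n−1)/2 and (n+1)/2; the lesser is 129.

129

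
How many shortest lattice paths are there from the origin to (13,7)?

77520

Each path is a sequence of 20 steps with 13 rights: C(20,13) = 77520.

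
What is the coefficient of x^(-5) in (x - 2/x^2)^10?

General term: C(10,j)·(x)^j·(-2/x^2)^(10-j), with x-exponent 1j − 2(10−j) = 3j − 20.
Set 3j − 20 = -5: j = 5.
C(10,5) = 252; 1^5 = 1; (-2)^5 = -32.
Coefficient = 252 · 1 · (-32) = -8064.

-8064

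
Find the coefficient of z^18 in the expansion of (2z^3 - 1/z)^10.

-15360

General term: C(10,j)·(2z^3)^j·(-1/z)^(10-j), with z-exponent 3j − 1(10−j) = 4j − 10.
Set 4j − 10 = 18: j = 7.
C(10,7) = 120; 2^7 = 128; (-1)^3 = -1.
Coefficient = 120 · 128 · (-1) = -15360.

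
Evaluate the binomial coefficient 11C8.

C(11,8) = C(11,3) by symmetry.
C(11,3) = (11·10·9) / 3! = 990 / 6 = 165.

165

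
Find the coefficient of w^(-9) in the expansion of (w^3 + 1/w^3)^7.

General term: C(7,j)·(w^3)^j·(1/w^3)^(7-j), with w-exponent 3j − 3(7−j) = 6j − 21.
Set 6j − 21 = -9: j = 2.
C(7,2) = 21; 1^2 = 1; 1^5 = 1.
Coefficient = 21 · 1 · 1 = 21.

21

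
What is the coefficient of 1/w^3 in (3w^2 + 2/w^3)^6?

4320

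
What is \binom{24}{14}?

1961256

C(24,14) = C(24,10) by symmetry.
C(24,10) = (24·23·22·21·20·19·18·17·16·15) / 10! = 7117005772800 / 3628800 = 1961256.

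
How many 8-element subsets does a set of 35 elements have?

23535820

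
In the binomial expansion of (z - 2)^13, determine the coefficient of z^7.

109824

The general term is C(13,j)·(z)^j·(-2)^(13-j); the z^7 term has j = 7.
C(13,7) = 1716.
Coefficient = C(13,7) · (-2)^6 = 1716 · 64 = 109824.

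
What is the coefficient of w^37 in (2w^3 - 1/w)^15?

860160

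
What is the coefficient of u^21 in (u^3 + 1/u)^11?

165

General term: C(11,j)·(u^3)^j·(1/u)^(11-j), with u-exponent 3j − 1(11−j) = 4j − 11.
Set 4j − 11 = 21: j = 8.
C(11,8) = 165; 1^8 = 1; 1^3 = 1.
Coefficient = 165 · 1 · 1 = 165.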